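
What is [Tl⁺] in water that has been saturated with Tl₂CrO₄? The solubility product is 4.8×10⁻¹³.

Tl₂CrO₄(s) ⇌ 2 Tl⁺(aq) + CrO₄²⁻(aq)
For each mole of Tl₂CrO₄ that dissolves per liter, [Tl⁺] = 2s and [CrO₄²⁻] = s; let s denote this solubility.
Ksp = [Tl⁺]^2[CrO₄²⁻] = (2s)^2 · s = 4s^3 = 4.8×10⁻¹³
s = 4.9×10⁻⁵ M
[Tl⁺] = 2s = 9.9×10⁻⁵ M

9.9×10⁻⁵ M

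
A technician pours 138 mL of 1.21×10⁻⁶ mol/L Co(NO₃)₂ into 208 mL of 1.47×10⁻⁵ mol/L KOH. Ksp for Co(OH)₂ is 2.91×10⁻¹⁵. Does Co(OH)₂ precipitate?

Total volume after mixing = 138 + 208 = 346 mL.
[Co²⁺] = (1.21×10⁻⁶)(138)/346 = 4.83×10⁻⁷ mol/L
[OH⁻] = (1.47×10⁻⁵)(208)/346 = 8.84×10⁻⁶ mol/L
Q = [Co²⁺][OH⁻]^2 = 3.77×10⁻¹⁷
Since Q (3.77×10⁻¹⁷) is less than Ksp (2.91×10⁻¹⁵), no Co(OH)₂ precipitates.

No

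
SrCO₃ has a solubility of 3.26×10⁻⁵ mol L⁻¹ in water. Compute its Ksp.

SrCO₃(s) ⇌ Sr²⁺(aq) + CO₃²⁻(aq)
For each mole of SrCO₃ that dissolves per liter, [Sr²⁺] = s and [CO₃²⁻] = s; let s denote this solubility.
Ksp = [Sr²⁺][CO₃²⁻] = s · s = s^2
Ksp = (3.26×10⁻⁵)^2 = 1.06×10⁻⁹

Ksp = 1.06×10⁻⁹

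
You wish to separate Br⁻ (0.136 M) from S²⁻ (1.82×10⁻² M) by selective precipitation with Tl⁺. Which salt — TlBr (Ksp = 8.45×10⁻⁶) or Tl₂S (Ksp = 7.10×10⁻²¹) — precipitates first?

Tl₂S

Precipitation of each salt begins when its ion product equals Ksp.
For TlBr: [Tl⁺] = (Ksp/[Br⁻]) = 6.21×10⁻⁵ M
For Tl₂S: [Tl⁺] = (Ksp/[S²⁻])^(1/2) = 6.25×10⁻¹⁰ M
Tl₂S requires the lower [Tl⁺], so it precipitates first.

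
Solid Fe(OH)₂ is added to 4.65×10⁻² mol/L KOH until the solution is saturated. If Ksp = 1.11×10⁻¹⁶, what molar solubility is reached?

Fe(OH)₂(s) ⇌ Fe²⁺(aq) + 2 OH⁻(aq)
With OH⁻ already at 4.65×10⁻² mol/L and s small, take [OH⁻] ≈ 4.65×10⁻² mol/L and [Fe²⁺] = s.
Ksp = [Fe²⁺][OH⁻]^2 = s(4.65×10⁻²)^2
s = 1.11×10⁻¹⁶ / (4.65×10⁻²)^2 = 5.13×10⁻¹⁴
s = 5.13×10⁻¹⁴ mol/L

5.13×10⁻¹⁴ M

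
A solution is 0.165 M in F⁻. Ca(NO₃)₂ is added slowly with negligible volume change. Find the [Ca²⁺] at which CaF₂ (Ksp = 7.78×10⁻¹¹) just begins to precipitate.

2.86×10⁻⁹ M

Precipitation of each salt begins when its ion product equals Ksp.
CaF₂(s) ⇌ Ca²⁺(aq) + 2 F⁻(aq)
Ksp = [Ca²⁺][F⁻]^2 = [Ca²⁺](0.165)^2
[Ca²⁺] = 7.78×10⁻¹¹ / (0.165)^2 = 2.86×10⁻⁹
[Ca²⁺] = 2.86×10⁻⁹ M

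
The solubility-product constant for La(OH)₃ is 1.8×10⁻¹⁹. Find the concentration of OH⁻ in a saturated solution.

La(OH)₃(s) ⇌ La³⁺(aq) + 3 OH⁻(aq)
With molar solubility s: [La³⁺] = s, [OH⁻] = 3s.
Ksp = [La³⁺][OH⁻]^3 = s · (3s)^3 = 27s^4 = 1.8×10⁻¹⁹
s = 9.0×10⁻⁶ mol L⁻¹
[OH⁻] = 3s = 2.7×10⁻⁵ mol L⁻¹

2.7×10⁻⁵ M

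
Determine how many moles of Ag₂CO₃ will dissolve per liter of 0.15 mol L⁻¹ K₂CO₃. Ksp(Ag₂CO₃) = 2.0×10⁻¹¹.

5.8×10⁻⁶ M

Ag₂CO₃(s) ⇌ 2 Ag⁺(aq) + CO₃²⁻(aq)
With CO₃²⁻ already at 0.15 mol L⁻¹ and s small, take [CO₃²⁻] ≈ 0.15 mol L⁻¹ and [Ag⁺] = 2s.
Ksp = [Ag⁺]^2[CO₃²⁻] = (2s)^2(0.15)
(2s)^2 = 2.0×10⁻¹¹ / (0.15) = 1.3×10⁻¹⁰
s = 5.8×10⁻⁶ mol L⁻¹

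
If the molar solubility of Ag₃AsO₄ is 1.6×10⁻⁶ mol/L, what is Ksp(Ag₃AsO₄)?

Ag₃AsO₄(s) ⇌ 3 Ag⁺(aq) + AsO₄³⁻(aq)
If s mol/L of Ag₃AsO₄ dissolves, [Ag⁺] = 3s and [AsO₄³⁻] = s.
Ksp = [Ag⁺]^3[AsO₄³⁻] = (3s)^3 · s = 27s^4
Ksp = 27 × (1.6×10⁻⁶)^4 = 1.8×10⁻²²

Ksp = 1.8×10⁻²²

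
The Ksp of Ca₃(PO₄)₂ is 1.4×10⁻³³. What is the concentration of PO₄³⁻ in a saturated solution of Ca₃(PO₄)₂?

Ca₃(PO₄)₂(s) ⇌ 3 Ca²⁺(aq) + 2 PO₄³⁻(aq)
If s mol/L of Ca₃(PO₄)₂ dissolves, [Ca²⁺] = 3s and [PO₄³⁻] = 2s.
Ksp = [Ca²⁺]^3[PO₄³⁻]^2 = (3s)^3 · (2s)^2 = 108s^5 = 1.4×10⁻³³
s = 1.1×10⁻⁷ mol L⁻¹
[PO₄³⁻] = 2s = 2.1×10⁻⁷ mol L⁻¹

2.1×10⁻⁷ M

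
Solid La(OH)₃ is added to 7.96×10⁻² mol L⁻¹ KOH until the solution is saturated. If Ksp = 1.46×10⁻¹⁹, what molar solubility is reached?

La(OH)₃(s) ⇌ La³⁺(aq) + 3 OH⁻(aq)
The solution already contains OH⁻ at 7.96×10⁻² mol L⁻¹. Let s be the molar solubility of La(OH)₃.
[OH⁻] ≈ 7.96×10⁻² mol L⁻¹ (common ion dominates); [La³⁺] = s.
Ksp = [La³⁺][OH⁻]^3 = s(7.96×10⁻²)^3
s = 1.46×10⁻¹⁹ / (7.96×10⁻²)^3 = 2.89×10⁻¹⁶
s = 2.89×10⁻¹⁶ mol L⁻¹

2.89×10⁻¹⁶ M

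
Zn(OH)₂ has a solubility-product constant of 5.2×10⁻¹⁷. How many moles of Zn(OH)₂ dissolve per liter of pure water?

Zn(OH)₂(s) ⇌ Zn²⁺(aq) + 2 OH⁻(aq)
Let s be the molar solubility. Then [Zn²⁺] = s and [OH⁻] = 2s.
Ksp = [Zn²⁺][OH⁻]^2 = s · (2s)^2 = 4s^3
4s^3 = 5.2×10⁻¹⁷  ⇒  s^3 = 1.3×10⁻¹⁷
s = (1.3×10⁻¹⁷)^(1/3) = 2.4×10⁻⁶ mol/L

2.4×10⁻⁶ M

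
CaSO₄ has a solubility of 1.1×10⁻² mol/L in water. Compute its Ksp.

Ksp = 1.2×10⁻⁴

CaSO₄(s) ⇌ Ca²⁺(aq) + SO₄²⁻(aq)
If s mol/L of CaSO₄ dissolves, [Ca²⁺] = s and [SO₄²⁻] = s.
Ksp = [Ca²⁺][SO₄²⁻] = s · s = s^2
Ksp = (1.1×10⁻²)^2 = 1.2×10⁻⁴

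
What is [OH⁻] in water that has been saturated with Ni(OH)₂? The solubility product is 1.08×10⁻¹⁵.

Ni(OH)₂(s) ⇌ Ni²⁺(aq) + 2 OH⁻(aq)
Call the molar solubility s, so that [Ni²⁺] = s and [OH⁻] = 2s.
Ksp = [Ni²⁺][OH⁻]^2 = s · (2s)^2 = 4s^3 = 1.08×10⁻¹⁵
s = 6.46×10⁻⁶ mol L⁻¹
[OH⁻] = 2s = 1.29×10⁻⁵ mol L⁻¹

1.29×10⁻⁵ M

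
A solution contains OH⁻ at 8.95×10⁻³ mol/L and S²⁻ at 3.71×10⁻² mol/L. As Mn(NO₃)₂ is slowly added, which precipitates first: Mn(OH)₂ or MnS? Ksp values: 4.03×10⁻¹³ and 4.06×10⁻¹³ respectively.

MnS

Each salt precipitates once Q = Ksp for that salt.
For Mn(OH)₂: [Mn²⁺] = (Ksp/[OH⁻]^2) = 5.03×10⁻⁹ mol/L
For MnS: [Mn²⁺] = (Ksp/[S²⁻]) = 1.09×10⁻¹¹ mol/L
The smaller threshold [Mn²⁺] is reached first, so MnS precipitates first.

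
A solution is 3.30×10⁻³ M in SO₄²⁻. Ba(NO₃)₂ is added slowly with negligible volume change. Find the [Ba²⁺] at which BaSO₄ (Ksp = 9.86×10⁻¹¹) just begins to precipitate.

Precipitation of each salt begins when its ion product equals Ksp.
BaSO₄(s) ⇌ Ba²⁺(aq) + SO₄²⁻(aq)
Ksp = [Ba²⁺][SO₄²⁻] = [Ba²⁺](3.30×10⁻³)
[Ba²⁺] = 9.86×10⁻¹¹ / (3.30×10⁻³) = 2.99×10⁻⁸
[Ba²⁺] = 2.99×10⁻⁸ M

2.99×10⁻⁸ M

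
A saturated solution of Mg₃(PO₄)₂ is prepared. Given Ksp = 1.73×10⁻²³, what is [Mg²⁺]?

Mg₃(PO₄)₂(s) ⇌ 3 Mg²⁺(aq) + 2 PO₄³⁻(aq)
With molar solubility s: [Mg²⁺] = 3s, [PO₄³⁻] = 2s.
Ksp = [Mg²⁺]^3[PO₄³⁻]^2 = (3s)^3 · (2s)^2 = 108s^5 = 1.73×10⁻²³
s = 1.10×10⁻⁵ mol/L
[Mg²⁺] = 3s = 3.30×10⁻⁵ mol/L

3.30×10⁻⁵ M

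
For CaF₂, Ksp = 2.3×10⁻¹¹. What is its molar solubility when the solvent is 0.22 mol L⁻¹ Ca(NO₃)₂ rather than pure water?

CaF₂(s) ⇌ Ca²⁺(aq) + 2 F⁻(aq)
Ca²⁺ is already present at 0.22 mol L⁻¹. If s mol/L of CaF₂ dissolves, [F⁻] = 2s while [Ca²⁺] ≈ 0.22 mol L⁻¹.
Ksp = [Ca²⁺][F⁻]^2 = (0.22)(2s)^2
(2s)^2 = 2.3×10⁻¹¹ / (0.22) = 1.0×10⁻¹⁰
s = 5.1×10⁻⁶ mol L⁻¹

5.1×10⁻⁶ M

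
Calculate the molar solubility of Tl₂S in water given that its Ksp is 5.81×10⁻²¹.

1.13×10⁻⁷ M

Tl₂S(s) ⇌ 2 Tl⁺(aq) + S²⁻(aq)
Call the molar solubility s, so that [Tl⁺] = 2s and [S²⁻] = s.
Ksp = [Tl⁺]^2[S²⁻] = (2s)^2 · s = 4s^3
4s^3 = 5.81×10⁻²¹  ⇒  s^3 = 1.45×10⁻²¹
Taking the 3rd root, s = 1.13×10⁻⁷ M.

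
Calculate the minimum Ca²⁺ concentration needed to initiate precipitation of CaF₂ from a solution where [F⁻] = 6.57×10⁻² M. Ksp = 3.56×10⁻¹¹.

Each salt precipitates once Q = Ksp for that salt.
CaF₂(s) ⇌ Ca²⁺(aq) + 2 F⁻(aq)
Ksp = [Ca²⁺][F⁻]^2 = [Ca²⁺](6.57×10⁻²)^2
[Ca²⁺] = 3.56×10⁻¹¹ / (6.57×10⁻²)^2 = 8.25×10⁻⁹
[Ca²⁺] = 8.25×10⁻⁹ M

8.25×10⁻⁹ M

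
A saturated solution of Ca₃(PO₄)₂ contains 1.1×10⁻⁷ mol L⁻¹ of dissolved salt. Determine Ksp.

Ksp = 1.7×10⁻³³

Ca₃(PO₄)₂(s) ⇌ 3 Ca²⁺(aq) + 2 PO₄³⁻(aq)
With molar solubility s: [Ca²⁺] = 3s, [PO₄³⁻] = 2s.
Ksp = [Ca²⁺]^3[PO₄³⁻]^2 = (3s)^3 · (2s)^2 = 108s^5
Ksp = 108 × (1.1×10⁻⁷)^5 = 1.7×10⁻³³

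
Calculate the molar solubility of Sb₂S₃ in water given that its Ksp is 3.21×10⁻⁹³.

Sb₂S₃(s) ⇌ 2 Sb³⁺(aq) + 3 S²⁻(aq)
For each mole of Sb₂S₃ that dissolves per liter, [Sb³⁺] = 2s and [S²⁻] = 3s; let s denote this solubility.
Ksp = [Sb³⁺]^2[S²⁻]^3 = (2s)^2 · (3s)^3 = 108s^5
108s^5 = 3.21×10⁻⁹³  ⇒  s^5 = 2.97×10⁻⁹⁵
s = (2.97×10⁻⁹⁵)^(1/5) = 1.24×10⁻¹⁹ mol L⁻¹

1.24×10⁻¹⁹ M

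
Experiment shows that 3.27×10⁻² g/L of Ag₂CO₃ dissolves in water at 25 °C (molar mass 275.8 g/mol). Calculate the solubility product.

s = (3.27×10⁻² g L⁻¹)/(275.8 g mol⁻¹) = 1.1856×10⁻⁴ M
Ag₂CO₃(s) ⇌ 2 Ag⁺(aq) + CO₃²⁻(aq)
If s mol/L of Ag₂CO₃ dissolves, [Ag⁺] = 2s and [CO₃²⁻] = s.
Ksp = [Ag⁺]^2[CO₃²⁻] = (2s)^2 · s = 4s^3
Ksp = 4 × (1.1856×10⁻⁴)^3 = 6.67×10⁻¹²

Ksp = 6.67×10⁻¹²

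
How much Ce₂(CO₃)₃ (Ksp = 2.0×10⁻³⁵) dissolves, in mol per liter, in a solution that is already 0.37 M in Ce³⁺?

Ce₂(CO₃)₃(s) ⇌ 2 Ce³⁺(aq) + 3 CO₃²⁻(aq)
Ce³⁺ is already present at 0.37 M. If s mol/L of Ce₂(CO₃)₃ dissolves, [CO₃²⁻] = 3s while [Ce³⁺] ≈ 0.37 M.
Ksp = [Ce³⁺]^2[CO₃²⁻]^3 = (0.37)^2(3s)^3
(3s)^3 = 2.0×10⁻³⁵ / (0.37)^2 = 1.5×10⁻³⁴
s = 1.8×10⁻¹² M

1.8×10⁻¹² M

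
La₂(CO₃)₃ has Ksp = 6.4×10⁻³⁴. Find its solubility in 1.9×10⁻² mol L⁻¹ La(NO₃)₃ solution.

4.0×10⁻¹¹ M

La₂(CO₃)₃(s) ⇌ 2 La³⁺(aq) + 3 CO₃²⁻(aq)
La³⁺ is already present at 1.9×10⁻² mol L⁻¹. If s mol/L of La₂(CO₃)₃ dissolves, [CO₃²⁻] = 3s while [La³⁺] ≈ 1.9×10⁻² mol L⁻¹.
Ksp = [La³⁺]^2[CO₃²⁻]^3 = (1.9×10⁻²)^2(3s)^3
(3s)^3 = 6.4×10⁻³⁴ / (1.9×10⁻²)^2 = 1.8×10⁻³⁰
s = 4.0×10⁻¹¹ mol L⁻¹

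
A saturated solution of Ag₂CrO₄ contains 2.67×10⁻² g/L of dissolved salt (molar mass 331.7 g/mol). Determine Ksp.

Ksp = 2.09×10⁻¹²

Molar solubility s = (2.67×10⁻² g/L) / (331.7 g/mol) = 8.0494×10⁻⁵ mol/L
Ag₂CrO₄(s) ⇌ 2 Ag⁺(aq) + CrO₄²⁻(aq)
For each mole of Ag₂CrO₄ that dissolves per liter, [Ag⁺] = 2s and [CrO₄²⁻] = s; let s denote this solubility.
Ksp = [Ag⁺]^2[CrO₄²⁻] = (2s)^2 · s = 4s^3
Ksp = 4 × (8.0494×10⁻⁵)^3 = 2.09×10⁻¹²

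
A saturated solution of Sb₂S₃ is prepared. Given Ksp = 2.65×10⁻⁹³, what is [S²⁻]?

3.59×10⁻¹⁹ M

Sb₂S₃(s) ⇌ 2 Sb³⁺(aq) + 3 S²⁻(aq)
For each mole of Sb₂S₃ that dissolves per liter, [Sb³⁺] = 2s and [S²⁻] = 3s; let s denote this solubility.
Ksp = [Sb³⁺]^2[S²⁻]^3 = (2s)^2 · (3s)^3 = 108s^5 = 2.65×10⁻⁹³
s = 1.20×10⁻¹⁹ mol L⁻¹
[S²⁻] = 3s = 3.59×10⁻¹⁹ mol L⁻¹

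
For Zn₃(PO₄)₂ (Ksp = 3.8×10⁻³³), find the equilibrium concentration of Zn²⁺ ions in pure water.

3.9×10⁻⁷ M

Zn₃(PO₄)₂(s) ⇌ 3 Zn²⁺(aq) + 2 PO₄³⁻(aq)
For each mole of Zn₃(PO₄)₂ that dissolves per liter, [Zn²⁺] = 3s and [PO₄³⁻] = 2s; let s denote this solubility.
Ksp = [Zn²⁺]^3[PO₄³⁻]^2 = (3s)^3 · (2s)^2 = 108s^5 = 3.8×10⁻³³
s = 1.3×10⁻⁷ M
[Zn²⁺] = 3s = 3.9×10⁻⁷ M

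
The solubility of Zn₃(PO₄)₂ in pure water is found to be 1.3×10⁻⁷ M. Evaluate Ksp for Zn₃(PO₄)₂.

Ksp = 4.0×10⁻³³

Zn₃(PO₄)₂(s) ⇌ 3 Zn²⁺(aq) + 2 PO₄³⁻(aq)
With molar solubility s: [Zn²⁺] = 3s, [PO₄³⁻] = 2s.
Ksp = [Zn²⁺]^3[PO₄³⁻]^2 = (3s)^3 · (2s)^2 = 108s^5
Ksp = 108 × (1.3×10⁻⁷)^5 = 4.0×10⁻³³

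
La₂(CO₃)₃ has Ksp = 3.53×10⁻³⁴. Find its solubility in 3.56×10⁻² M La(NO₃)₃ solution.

La₂(CO₃)₃(s) ⇌ 2 La³⁺(aq) + 3 CO₃²⁻(aq)
The solution already contains La³⁺ at 3.56×10⁻² M. Let s be the molar solubility of La₂(CO₃)₃.
[La³⁺] ≈ 3.56×10⁻² M (common ion dominates); [CO₃²⁻] = 3s.
Ksp = [La³⁺]^2[CO₃²⁻]^3 = (3.56×10⁻²)^2(3s)^3
(3s)^3 = 3.53×10⁻³⁴ / (3.56×10⁻²)^2 = 2.79×10⁻³¹
s = 2.18×10⁻¹¹ M

2.18×10⁻¹¹ M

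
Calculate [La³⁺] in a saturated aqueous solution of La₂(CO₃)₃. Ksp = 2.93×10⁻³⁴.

1.54×10⁻⁷ M

La₂(CO₃)₃(s) ⇌ 2 La³⁺(aq) + 3 CO₃²⁻(aq)
Call the molar solubility s, so that [La³⁺] = 2s and [CO₃²⁻] = 3s.
Ksp = [La³⁺]^2[CO₃²⁻]^3 = (2s)^2 · (3s)^3 = 108s^5 = 2.93×10⁻³⁴
s = 7.70×10⁻⁸ mol L⁻¹
[La³⁺] = 2s = 1.54×10⁻⁷ mol L⁻¹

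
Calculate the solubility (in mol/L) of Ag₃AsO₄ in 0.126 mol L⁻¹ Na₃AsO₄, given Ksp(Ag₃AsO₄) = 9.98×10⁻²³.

3.08×10⁻⁸ M

Ag₃AsO₄(s) ⇌ 3 Ag⁺(aq) + AsO₄³⁻(aq)
AsO₄³⁻ is already present at 0.126 mol L⁻¹. If s mol/L of Ag₃AsO₄ dissolves, [Ag⁺] = 3s while [AsO₄³⁻] ≈ 0.126 mol L⁻¹.
Ksp = [Ag⁺]^3[AsO₄³⁻] = (3s)^3(0.126)
(3s)^3 = 9.98×10⁻²³ / (0.126) = 7.92×10⁻²²
s = 3.08×10⁻⁸ mol L⁻¹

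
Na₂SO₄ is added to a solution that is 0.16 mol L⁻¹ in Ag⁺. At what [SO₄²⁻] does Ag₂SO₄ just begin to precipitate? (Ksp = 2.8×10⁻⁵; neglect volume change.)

1.1×10⁻³ M

Precipitation begins when Q = Ksp.
Ag₂SO₄(s) ⇌ 2 Ag⁺(aq) + SO₄²⁻(aq)
Ksp = [Ag⁺]^2[SO₄²⁻] = [SO₄²⁻](0.16)^2
[SO₄²⁻] = 2.8×10⁻⁵ / (0.16)^2 = 1.1×10⁻³
[SO₄²⁻] = 1.1×10⁻³ mol L⁻¹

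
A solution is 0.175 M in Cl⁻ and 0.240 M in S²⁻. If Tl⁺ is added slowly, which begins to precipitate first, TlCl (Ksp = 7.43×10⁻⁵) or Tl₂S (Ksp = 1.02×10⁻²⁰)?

Tl₂S

Precipitation begins when Q = Ksp.
For TlCl: [Tl⁺] = (Ksp/[Cl⁻]) = 4.25×10⁻⁴ M
For Tl₂S: [Tl⁺] = (Ksp/[S²⁻])^(1/2) = 2.06×10⁻¹⁰ M
Tl₂S requires the lower [Tl⁺], so it precipitates first.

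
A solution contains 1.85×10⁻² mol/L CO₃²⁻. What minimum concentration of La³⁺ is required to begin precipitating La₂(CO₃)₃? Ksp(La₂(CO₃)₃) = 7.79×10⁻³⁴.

1.11×10⁻¹⁴ M

Precipitation of each salt begins when its ion product equals Ksp.
La₂(CO₃)₃(s) ⇌ 2 La³⁺(aq) + 3 CO₃²⁻(aq)
Ksp = [La³⁺]^2[CO₃²⁻]^3 = [La³⁺]^2(1.85×10⁻²)^3
[La³⁺]^2 = 7.79×10⁻³⁴ / (1.85×10⁻²)^3 = 1.23×10⁻²⁸
[La³⁺] = 1.11×10⁻¹⁴ mol/L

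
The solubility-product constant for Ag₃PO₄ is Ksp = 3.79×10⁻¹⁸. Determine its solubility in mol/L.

Ag₃PO₄(s) ⇌ 3 Ag⁺(aq) + PO₄³⁻(aq)
For each mole of Ag₃PO₄ that dissolves per liter, [Ag⁺] = 3s and [PO₄³⁻] = s; let s denote this solubility.
Ksp = [Ag⁺]^3[PO₄³⁻] = (3s)^3 · s = 27s^4
27s^4 = 3.79×10⁻¹⁸  ⇒  s^4 = 1.40×10⁻¹⁹
Taking the 4th root, s = 1.94×10⁻⁵ mol L⁻¹.

1.94×10⁻⁵ M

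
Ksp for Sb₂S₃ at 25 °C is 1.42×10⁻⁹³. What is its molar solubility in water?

1.06×10⁻¹⁹ M

Sb₂S₃(s) ⇌ 2 Sb³⁺(aq) + 3 S²⁻(aq)
Call the molar solubility s, so that [Sb³⁺] = 2s and [S²⁻] = 3s.
Ksp = [Sb³⁺]^2[S²⁻]^3 = (2s)^2 · (3s)^3 = 108s^5
108s^5 = 1.42×10⁻⁹³  ⇒  s^5 = 1.31×10⁻⁹⁵
Taking the 5th root, s = 1.06×10⁻¹⁹ mol L⁻¹.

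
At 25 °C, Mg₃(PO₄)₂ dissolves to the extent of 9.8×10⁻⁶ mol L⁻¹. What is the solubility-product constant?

Ksp = 9.8×10⁻²⁴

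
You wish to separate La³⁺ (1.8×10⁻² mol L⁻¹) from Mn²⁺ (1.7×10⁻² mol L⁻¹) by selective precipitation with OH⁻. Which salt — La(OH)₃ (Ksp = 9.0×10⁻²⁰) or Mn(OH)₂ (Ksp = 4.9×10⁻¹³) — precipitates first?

La(OH)₃

A salt starts to precipitate once the ion product Q reaches its Ksp.
For La(OH)₃: [OH⁻] = (Ksp/[La³⁺])^(1/3) = 1.7×10⁻⁶ mol L⁻¹
For Mn(OH)₂: [OH⁻] = (Ksp/[Mn²⁺])^(1/2) = 5.4×10⁻⁶ mol L⁻¹
Since La(OH)₃ needs less OH⁻ to reach saturation, it precipitates first.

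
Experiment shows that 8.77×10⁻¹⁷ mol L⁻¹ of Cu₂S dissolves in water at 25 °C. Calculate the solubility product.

Cu₂S(s) ⇌ 2 Cu⁺(aq) + S²⁻(aq)
If s mol/L of Cu₂S dissolves, [Cu⁺] = 2s and [S²⁻] = s.
Ksp = [Cu⁺]^2[S²⁻] = (2s)^2 · s = 4s^3
Ksp = 4 × (8.77×10⁻¹⁷)^3 = 2.70×10⁻⁴⁸

Ksp = 2.70×10⁻⁴⁸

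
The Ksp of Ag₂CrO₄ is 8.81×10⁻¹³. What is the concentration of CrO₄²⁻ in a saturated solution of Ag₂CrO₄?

6.04×10⁻⁵ M

Ag₂CrO₄(s) ⇌ 2 Ag⁺(aq) + CrO₄²⁻(aq)
Call the molar solubility s, so that [Ag⁺] = 2s and [CrO₄²⁻] = s.
Ksp = [Ag⁺]^2[CrO₄²⁻] = (2s)^2 · s = 4s^3 = 8.81×10⁻¹³
s = 6.04×10⁻⁵ mol/L
[CrO₄²⁻] = s = 6.04×10⁻⁵ mol/L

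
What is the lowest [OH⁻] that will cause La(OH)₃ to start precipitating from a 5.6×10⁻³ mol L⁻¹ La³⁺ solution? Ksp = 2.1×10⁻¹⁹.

Precipitation begins when Q = Ksp.
La(OH)₃(s) ⇌ La³⁺(aq) + 3 OH⁻(aq)
Ksp = [La³⁺][OH⁻]^3 = [OH⁻]^3(5.6×10⁻³)
[OH⁻]^3 = 2.1×10⁻¹⁹ / (5.6×10⁻³) = 3.8×10⁻¹⁷
[OH⁻] = 3.3×10⁻⁶ mol L⁻¹

3.3×10⁻⁶ M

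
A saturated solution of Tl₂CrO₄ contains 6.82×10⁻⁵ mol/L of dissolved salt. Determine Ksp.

Ksp = 1.27×10⁻¹²

Tl₂CrO₄(s) ⇌ 2 Tl⁺(aq) + CrO₄²⁻(aq)
For each mole of Tl₂CrO₄ that dissolves per liter, [Tl⁺] = 2s and [CrO₄²⁻] = s; let s denote this solubility.
Ksp = [Tl⁺]^2[CrO₄²⁻] = (2s)^2 · s = 4s^3
Ksp = 4 × (6.82×10⁻⁵)^3 = 1.27×10⁻¹²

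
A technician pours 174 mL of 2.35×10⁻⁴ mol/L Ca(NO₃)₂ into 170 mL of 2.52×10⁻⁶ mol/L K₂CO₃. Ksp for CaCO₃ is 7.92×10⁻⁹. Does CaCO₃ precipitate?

After mixing, V = 174 mL + 170 mL = 344 mL.
[Ca²⁺] = (2.35×10⁻⁴)(174)/344 = 1.19×10⁻⁴ mol/L
[CO₃²⁻] = (2.52×10⁻⁶)(170)/344 = 1.25×10⁻⁶ mol/L
Q = [Ca²⁺][CO₃²⁻] = 1.48×10⁻¹⁰
Q < Ksp (1.48×10⁻¹⁰ vs 7.92×10⁻⁹); the solution remains unsaturated and no precipitate forms.

No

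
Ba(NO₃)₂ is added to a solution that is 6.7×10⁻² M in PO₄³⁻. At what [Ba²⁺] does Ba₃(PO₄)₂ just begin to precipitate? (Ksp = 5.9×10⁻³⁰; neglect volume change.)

Precipitation begins when Q = Ksp.
Ba₃(PO₄)₂(s) ⇌ 3 Ba²⁺(aq) + 2 PO₄³⁻(aq)
Ksp = [Ba²⁺]^3[PO₄³⁻]^2 = [Ba²⁺]^3(6.7×10⁻²)^2
[Ba²⁺]^3 = 5.9×10⁻³⁰ / (6.7×10⁻²)^2 = 1.3×10⁻²⁷
[Ba²⁺] = 1.1×10⁻⁹ M

1.1×10⁻⁹ M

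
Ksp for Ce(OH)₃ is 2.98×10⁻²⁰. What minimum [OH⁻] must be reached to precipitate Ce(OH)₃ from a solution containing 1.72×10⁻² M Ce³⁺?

The threshold for precipitation is Q = Ksp.
Ce(OH)₃(s) ⇌ Ce³⁺(aq) + 3 OH⁻(aq)
Ksp = [Ce³⁺][OH⁻]^3 = [OH⁻]^3(1.72×10⁻²)
[OH⁻]^3 = 2.98×10⁻²⁰ / (1.72×10⁻²) = 1.73×10⁻¹⁸
[OH⁻] = 1.20×10⁻⁶ M

1.20×10⁻⁶ M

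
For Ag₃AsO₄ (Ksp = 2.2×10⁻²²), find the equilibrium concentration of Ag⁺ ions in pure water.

5.1×10⁻⁶ M

Ag₃AsO₄(s) ⇌ 3 Ag⁺(aq) + AsO₄³⁻(aq)
For each mole of Ag₃AsO₄ that dissolves per liter, [Ag⁺] = 3s and [AsO₄³⁻] = s; let s denote this solubility.
Ksp = [Ag⁺]^3[AsO₄³⁻] = (3s)^3 · s = 27s^4 = 2.2×10⁻²²
s = 1.7×10⁻⁶ M
[Ag⁺] = 3s = 5.1×10⁻⁶ M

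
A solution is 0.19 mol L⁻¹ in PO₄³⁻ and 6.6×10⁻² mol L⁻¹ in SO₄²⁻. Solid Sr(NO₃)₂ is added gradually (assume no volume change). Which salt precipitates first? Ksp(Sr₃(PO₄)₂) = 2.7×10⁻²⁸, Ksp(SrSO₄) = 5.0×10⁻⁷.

Precipitation of each salt begins when its ion product equals Ksp.
For Sr₃(PO₄)₂: [Sr²⁺] = (Ksp/[PO₄³⁻]^2)^(1/3) = 2.0×10⁻⁹ mol L⁻¹
For SrSO₄: [Sr²⁺] = (Ksp/[SO₄²⁻]) = 7.6×10⁻⁶ mol L⁻¹
The smaller threshold [Sr²⁺] is reached first, so Sr₃(PO₄)₂ precipitates first.

Sr₃(PO₄)₂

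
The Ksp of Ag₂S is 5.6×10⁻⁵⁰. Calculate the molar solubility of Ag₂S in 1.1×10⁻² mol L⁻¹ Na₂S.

1.1×10⁻²⁴ M

Ag₂S(s) ⇌ 2 Ag⁺(aq) + S²⁻(aq)
The solution already contains S²⁻ at 1.1×10⁻² mol L⁻¹. Let s be the molar solubility of Ag₂S.
[S²⁻] ≈ 1.1×10⁻² mol L⁻¹ (common ion dominates); [Ag⁺] = 2s.
Ksp = [Ag⁺]^2[S²⁻] = (2s)^2(1.1×10⁻²)
(2s)^2 = 5.6×10⁻⁵⁰ / (1.1×10⁻²) = 5.1×10⁻⁴⁸
s = 1.1×10⁻²⁴ mol L⁻¹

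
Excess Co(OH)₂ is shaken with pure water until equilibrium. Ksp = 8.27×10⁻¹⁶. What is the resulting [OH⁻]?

Co(OH)₂(s) ⇌ Co²⁺(aq) + 2 OH⁻(aq)
If s mol/L of Co(OH)₂ dissolves, [Co²⁺] = s and [OH⁻] = 2s.
Ksp = [Co²⁺][OH⁻]^2 = s · (2s)^2 = 4s^3 = 8.27×10⁻¹⁶
s = 5.91×10⁻⁶ mol/L
[OH⁻] = 2s = 1.18×10⁻⁵ mol/L

1.18×10⁻⁵ M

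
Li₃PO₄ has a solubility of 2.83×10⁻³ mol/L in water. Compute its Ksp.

Ksp = 1.73×10⁻⁹

Li₃PO₄(s) ⇌ 3 Li⁺(aq) + PO₄³⁻(aq)
Call the molar solubility s, so that [Li⁺] = 3s and [PO₄³⁻] = s.
Ksp = [Li⁺]^3[PO₄³⁻] = (3s)^3 · s = 27s^4
Ksp = 27 × (2.83×10⁻³)^4 = 1.73×10⁻⁹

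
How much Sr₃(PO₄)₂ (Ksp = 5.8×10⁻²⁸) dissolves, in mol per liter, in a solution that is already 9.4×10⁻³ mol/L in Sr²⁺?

Sr₃(PO₄)₂(s) ⇌ 3 Sr²⁺(aq) + 2 PO₄³⁻(aq)
Sr²⁺ is already present at 9.4×10⁻³ mol/L. If s mol/L of Sr₃(PO₄)₂ dissolves, [PO₄³⁻] = 2s while [Sr²⁺] ≈ 9.4×10⁻³ mol/L.
Ksp = [Sr²⁺]^3[PO₄³⁻]^2 = (9.4×10⁻³)^3(2s)^2
(2s)^2 = 5.8×10⁻²⁸ / (9.4×10⁻³)^3 = 7.0×10⁻²²
s = 1.3×10⁻¹¹ mol/L

1.3×10⁻¹¹ M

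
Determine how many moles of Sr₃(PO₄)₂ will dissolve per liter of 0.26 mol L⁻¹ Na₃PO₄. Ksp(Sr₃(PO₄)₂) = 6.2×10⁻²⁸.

Sr₃(PO₄)₂(s) ⇌ 3 Sr²⁺(aq) + 2 PO₄³⁻(aq)
Let s be the solubility of Sr₃(PO₄)₂ here. The common ion gives [PO₄³⁻] ≈ 0.26 mol L⁻¹, and [Sr²⁺] = 3s.
Ksp = [Sr²⁺]^3[PO₄³⁻]^2 = (3s)^3(0.26)^2
(3s)^3 = 6.2×10⁻²⁸ / (0.26)^2 = 9.2×10⁻²⁷
s = 7.0×10⁻¹⁰ mol L⁻¹

7.0×10⁻¹⁰ M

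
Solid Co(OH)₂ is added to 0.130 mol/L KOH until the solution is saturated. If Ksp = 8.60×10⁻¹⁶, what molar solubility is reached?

Co(OH)₂(s) ⇌ Co²⁺(aq) + 2 OH⁻(aq)
Let s be the solubility of Co(OH)₂ here. The common ion gives [OH⁻] ≈ 0.130 mol/L, and [Co²⁺] = s.
Ksp = [Co²⁺][OH⁻]^2 = s(0.130)^2
s = 8.60×10⁻¹⁶ / (0.130)^2 = 5.09×10⁻¹⁴
s = 5.09×10⁻¹⁴ mol/L

5.09×10⁻¹⁴ M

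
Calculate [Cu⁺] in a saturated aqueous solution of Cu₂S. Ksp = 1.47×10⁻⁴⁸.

Cu₂S(s) ⇌ 2 Cu⁺(aq) + S²⁻(aq)
For each mole of Cu₂S that dissolves per liter, [Cu⁺] = 2s and [S²⁻] = s; let s denote this solubility.
Ksp = [Cu⁺]^2[S²⁻] = (2s)^2 · s = 4s^3 = 1.47×10⁻⁴⁸
s = 7.16×10⁻¹⁷ mol/L
[Cu⁺] = 2s = 1.43×10⁻¹⁶ mol/L

1.43×10⁻¹⁶ M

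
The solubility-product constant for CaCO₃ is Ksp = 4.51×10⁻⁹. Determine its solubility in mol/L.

CaCO₃(s) ⇌ Ca²⁺(aq) + CO₃²⁻(aq)
Call the molar solubility s, so that [Ca²⁺] = s and [CO₃²⁻] = s.
Ksp = [Ca²⁺][CO₃²⁻] = s · s = s^2
s^2 = 4.51×10⁻⁹
s = (4.51×10⁻⁹)^(1/2) = 6.72×10⁻⁵ mol L⁻¹

6.72×10⁻⁵ M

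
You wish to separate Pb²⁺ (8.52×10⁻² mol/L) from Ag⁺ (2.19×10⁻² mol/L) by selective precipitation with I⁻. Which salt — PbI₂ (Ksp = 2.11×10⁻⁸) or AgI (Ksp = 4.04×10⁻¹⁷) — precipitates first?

AgI

Precipitation of each salt begins when its ion product equals Ksp.
For PbI₂: [I⁻] = (Ksp/[Pb²⁺])^(1/2) = 4.98×10⁻⁴ mol/L
For AgI: [I⁻] = (Ksp/[Ag⁺]) = 1.84×10⁻¹⁵ mol/L
The smaller threshold [I⁻] is reached first, so AgI precipitates first.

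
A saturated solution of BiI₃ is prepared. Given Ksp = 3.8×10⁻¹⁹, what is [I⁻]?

3.3×10⁻⁵ M

BiI₃(s) ⇌ Bi³⁺(aq) + 3 I⁻(aq)
With molar solubility s: [Bi³⁺] = s, [I⁻] = 3s.
Ksp = [Bi³⁺][I⁻]^3 = s · (3s)^3 = 27s^4 = 3.8×10⁻¹⁹
s = 1.1×10⁻⁵ mol L⁻¹
[I⁻] = 3s = 3.3×10⁻⁵ mol L⁻¹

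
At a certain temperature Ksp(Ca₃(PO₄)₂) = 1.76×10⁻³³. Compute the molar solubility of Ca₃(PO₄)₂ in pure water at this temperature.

1.10×10⁻⁷ M

Ca₃(PO₄)₂(s) ⇌ 3 Ca²⁺(aq) + 2 PO₄³⁻(aq)
With molar solubility s: [Ca²⁺] = 3s, [PO₄³⁻] = 2s.
Ksp = [Ca²⁺]^3[PO₄³⁻]^2 = (3s)^3 · (2s)^2 = 108s^5
108s^5 = 1.76×10⁻³³  ⇒  s^5 = 1.63×10⁻³⁵
s = 1.10×10⁻⁷ M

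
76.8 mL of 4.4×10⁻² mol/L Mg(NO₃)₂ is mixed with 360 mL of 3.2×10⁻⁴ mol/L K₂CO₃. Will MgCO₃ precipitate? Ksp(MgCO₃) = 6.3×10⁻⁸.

Total volume after mixing = 76.8 + 360 = 436.8 mL.
[Mg²⁺] = (4.4×10⁻²)(76.8)/436.8 = 7.7×10⁻³ mol/L
[CO₃²⁻] = (3.2×10⁻⁴)(360)/436.8 = 2.6×10⁻⁴ mol/L
Q = [Mg²⁺][CO₃²⁻] = 2.0×10⁻⁶
Since Q (2.0×10⁻⁶) exceeds Ksp (6.3×10⁻⁸), MgCO₃ will precipitate.

Yes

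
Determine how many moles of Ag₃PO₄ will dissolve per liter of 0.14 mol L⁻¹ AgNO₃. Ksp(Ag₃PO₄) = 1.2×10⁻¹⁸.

4.4×10⁻¹⁶ M

Ag₃PO₄(s) ⇌ 3 Ag⁺(aq) + PO₄³⁻(aq)
Let s be the solubility of Ag₃PO₄ here. The common ion gives [Ag⁺] ≈ 0.14 mol L⁻¹, and [PO₄³⁻] = s.
Ksp = [Ag⁺]^3[PO₄³⁻] = (0.14)^3s
s = 1.2×10⁻¹⁸ / (0.14)^3 = 4.4×10⁻¹⁶
s = 4.4×10⁻¹⁶ mol L⁻¹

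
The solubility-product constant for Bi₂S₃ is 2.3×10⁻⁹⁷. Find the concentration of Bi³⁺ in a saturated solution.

Bi₂S₃(s) ⇌ 2 Bi³⁺(aq) + 3 S²⁻(aq)
With molar solubility s: [Bi³⁺] = 2s, [S²⁻] = 3s.
Ksp = [Bi³⁺]^2[S²⁻]^3 = (2s)^2 · (3s)^3 = 108s^5 = 2.3×10⁻⁹⁷
s = 1.8×10⁻²⁰ mol/L
[Bi³⁺] = 2s = 3.7×10⁻²⁰ mol/L

3.7×10⁻²⁰ M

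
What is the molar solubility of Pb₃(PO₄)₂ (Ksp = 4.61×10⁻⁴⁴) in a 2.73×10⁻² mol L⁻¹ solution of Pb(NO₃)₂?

Pb₃(PO₄)₂(s) ⇌ 3 Pb²⁺(aq) + 2 PO₄³⁻(aq)
Pb²⁺ is already present at 2.73×10⁻² mol L⁻¹. If s mol/L of Pb₃(PO₄)₂ dissolves, [PO₄³⁻] = 2s while [Pb²⁺] ≈ 2.73×10⁻² mol L⁻¹.
Ksp = [Pb²⁺]^3[PO₄³⁻]^2 = (2.73×10⁻²)^3(2s)^2
(2s)^2 = 4.61×10⁻⁴⁴ / (2.73×10⁻²)^3 = 2.27×10⁻³⁹
s = 2.38×10⁻²⁰ mol L⁻¹

2.38×10⁻²⁰ M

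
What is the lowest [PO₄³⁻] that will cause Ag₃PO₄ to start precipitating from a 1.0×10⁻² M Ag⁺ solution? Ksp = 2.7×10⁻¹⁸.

Each salt precipitates once Q = Ksp for that salt.
Ag₃PO₄(s) ⇌ 3 Ag⁺(aq) + PO₄³⁻(aq)
Ksp = [Ag⁺]^3[PO₄³⁻] = [PO₄³⁻](1.0×10⁻²)^3
[PO₄³⁻] = 2.7×10⁻¹⁸ / (1.0×10⁻²)^3 = 2.7×10⁻¹²
[PO₄³⁻] = 2.7×10⁻¹² M

2.7×10⁻¹² M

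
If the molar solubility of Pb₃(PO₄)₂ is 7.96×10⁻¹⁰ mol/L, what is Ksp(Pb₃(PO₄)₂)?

Pb₃(PO₄)₂(s) ⇌ 3 Pb²⁺(aq) + 2 PO₄³⁻(aq)
With molar solubility s: [Pb²⁺] = 3s, [PO₄³⁻] = 2s.
Ksp = [Pb²⁺]^3[PO₄³⁻]^2 = (3s)^3 · (2s)^2 = 108s^5
Ksp = 108 × (7.96×10⁻¹⁰)^5 = 3.45×10⁻⁴⁴

Ksp = 3.45×10⁻⁴⁴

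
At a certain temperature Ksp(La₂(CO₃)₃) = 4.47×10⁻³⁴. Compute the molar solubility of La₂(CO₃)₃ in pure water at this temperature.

8.38×10⁻⁸ M

La₂(CO₃)₃(s) ⇌ 2 La³⁺(aq) + 3 CO₃²⁻(aq)
For each mole of La₂(CO₃)₃ that dissolves per liter, [La³⁺] = 2s and [CO₃²⁻] = 3s; let s denote this solubility.
Ksp = [La³⁺]^2[CO₃²⁻]^3 = (2s)^2 · (3s)^3 = 108s^5
108s^5 = 4.47×10⁻³⁴  ⇒  s^5 = 4.14×10⁻³⁶
Taking the 5th root, s = 8.38×10⁻⁸ mol L⁻¹.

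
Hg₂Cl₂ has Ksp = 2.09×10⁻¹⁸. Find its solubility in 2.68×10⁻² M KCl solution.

2.91×10⁻¹⁵ M

Hg₂Cl₂(s) ⇌ Hg₂²⁺(aq) + 2 Cl⁻(aq)
The solution already contains Cl⁻ at 2.68×10⁻² M. Let s be the molar solubility of Hg₂Cl₂.
[Cl⁻] ≈ 2.68×10⁻² M (common ion dominates); [Hg₂²⁺] = s.
Ksp = [Hg₂²⁺][Cl⁻]^2 = s(2.68×10⁻²)^2
s = 2.09×10⁻¹⁸ / (2.68×10⁻²)^2 = 2.91×10⁻¹⁵
s = 2.91×10⁻¹⁵ M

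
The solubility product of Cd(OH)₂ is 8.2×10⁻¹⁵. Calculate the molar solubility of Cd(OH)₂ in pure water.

1.3×10⁻⁵ M

Cd(OH)₂(s) ⇌ Cd²⁺(aq) + 2 OH⁻(aq)
For each mole of Cd(OH)₂ that dissolves per liter, [Cd²⁺] = s and [OH⁻] = 2s; let s denote this solubility.
Ksp = [Cd²⁺][OH⁻]^2 = s · (2s)^2 = 4s^3
4s^3 = 8.2×10⁻¹⁵  ⇒  s^3 = 2.1×10⁻¹⁵
Taking the 3rd root, s = 1.3×10⁻⁵ mol/L.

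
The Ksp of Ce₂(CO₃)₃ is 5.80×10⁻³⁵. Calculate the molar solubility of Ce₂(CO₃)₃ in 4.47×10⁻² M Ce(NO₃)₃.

1.02×10⁻¹¹ M

Ce₂(CO₃)₃(s) ⇌ 2 Ce³⁺(aq) + 3 CO₃²⁻(aq)
Let s be the solubility of Ce₂(CO₃)₃ here. The common ion gives [Ce³⁺] ≈ 4.47×10⁻² M, and [CO₃²⁻] = 3s.
Ksp = [Ce³⁺]^2[CO₃²⁻]^3 = (4.47×10⁻²)^2(3s)^3
(3s)^3 = 5.80×10⁻³⁵ / (4.47×10⁻²)^2 = 2.90×10⁻³²
s = 1.02×10⁻¹¹ M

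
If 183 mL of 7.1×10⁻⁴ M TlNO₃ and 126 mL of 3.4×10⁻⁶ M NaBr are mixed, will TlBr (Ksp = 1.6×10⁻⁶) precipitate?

The combined volume is 309 mL.
[Tl⁺] = (7.1×10⁻⁴)(183)/309 = 4.2×10⁻⁴ M
[Br⁻] = (3.4×10⁻⁶)(126)/309 = 1.4×10⁻⁶ M
Q = [Tl⁺][Br⁻] = 5.8×10⁻¹⁰
Since Q (5.8×10⁻¹⁰) is less than Ksp (1.6×10⁻⁶), no TlBr precipitates.

No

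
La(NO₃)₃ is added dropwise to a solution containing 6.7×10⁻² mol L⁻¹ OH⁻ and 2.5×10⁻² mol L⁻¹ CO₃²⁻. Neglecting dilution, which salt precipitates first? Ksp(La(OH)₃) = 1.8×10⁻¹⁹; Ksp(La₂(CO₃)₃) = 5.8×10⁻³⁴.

Precipitation begins when Q = Ksp.
For La(OH)₃: [La³⁺] = (Ksp/[OH⁻]^3) = 6.0×10⁻¹⁶ mol L⁻¹
For La₂(CO₃)₃: [La³⁺] = (Ksp/[CO₃²⁻]^3)^(1/2) = 6.1×10⁻¹⁵ mol L⁻¹
The smaller threshold [La³⁺] is reached first, so La(OH)₃ precipitates first.

La(OH)₃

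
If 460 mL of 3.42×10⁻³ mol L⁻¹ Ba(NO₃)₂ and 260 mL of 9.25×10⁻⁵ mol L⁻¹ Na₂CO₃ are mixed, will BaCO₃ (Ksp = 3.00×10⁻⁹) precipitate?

Yes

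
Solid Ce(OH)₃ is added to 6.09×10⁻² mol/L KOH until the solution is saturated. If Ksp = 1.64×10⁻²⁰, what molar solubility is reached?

7.26×10⁻¹⁷ M

Ce(OH)₃(s) ⇌ Ce³⁺(aq) + 3 OH⁻(aq)
The solution already contains OH⁻ at 6.09×10⁻² mol/L. Let s be the molar solubility of Ce(OH)₃.
[OH⁻] ≈ 6.09×10⁻² mol/L (common ion dominates); [Ce³⁺] = s.
Ksp = [Ce³⁺][OH⁻]^3 = s(6.09×10⁻²)^3
s = 1.64×10⁻²⁰ / (6.09×10⁻²)^3 = 7.26×10⁻¹⁷
s = 7.26×10⁻¹⁷ mol/L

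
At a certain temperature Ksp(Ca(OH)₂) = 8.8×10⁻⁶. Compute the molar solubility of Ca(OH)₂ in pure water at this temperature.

1.3×10⁻² M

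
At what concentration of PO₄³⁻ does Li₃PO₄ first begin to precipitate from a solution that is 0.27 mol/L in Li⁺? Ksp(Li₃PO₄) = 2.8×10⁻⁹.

1.4×10⁻⁷ M

The threshold for precipitation is Q = Ksp.
Li₃PO₄(s) ⇌ 3 Li⁺(aq) + PO₄³⁻(aq)
Ksp = [Li⁺]^3[PO₄³⁻] = [PO₄³⁻](0.27)^3
[PO₄³⁻] = 2.8×10⁻⁹ / (0.27)^3 = 1.4×10⁻⁷
[PO₄³⁻] = 1.4×10⁻⁷ mol/L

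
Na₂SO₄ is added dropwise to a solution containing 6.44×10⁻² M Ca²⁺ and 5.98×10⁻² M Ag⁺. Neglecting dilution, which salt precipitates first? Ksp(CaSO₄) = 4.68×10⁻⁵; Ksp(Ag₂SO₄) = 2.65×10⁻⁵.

CaSO₄

Precipitation begins when Q = Ksp.
For CaSO₄: [SO₄²⁻] = (Ksp/[Ca²⁺]) = 7.27×10⁻⁴ M
For Ag₂SO₄: [SO₄²⁻] = (Ksp/[Ag⁺]^2) = 7.41×10⁻³ M
Since CaSO₄ needs less SO₄²⁻ to reach saturation, it precipitates first.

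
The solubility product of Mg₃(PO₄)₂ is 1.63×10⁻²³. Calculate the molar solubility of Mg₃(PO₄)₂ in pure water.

1.09×10⁻⁵ M

Mg₃(PO₄)₂(s) ⇌ 3 Mg²⁺(aq) + 2 PO₄³⁻(aq)
With molar solubility s: [Mg²⁺] = 3s, [PO₄³⁻] = 2s.
Ksp = [Mg²⁺]^3[PO₄³⁻]^2 = (3s)^3 · (2s)^2 = 108s^5
108s^5 = 1.63×10⁻²³  ⇒  s^5 = 1.51×10⁻²⁵
s = 1.09×10⁻⁵ M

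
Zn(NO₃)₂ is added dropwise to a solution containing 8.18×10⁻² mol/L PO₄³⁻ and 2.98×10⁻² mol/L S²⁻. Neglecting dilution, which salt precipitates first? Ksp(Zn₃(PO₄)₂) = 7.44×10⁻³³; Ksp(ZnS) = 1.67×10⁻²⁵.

ZnS

A salt starts to precipitate once the ion product Q reaches its Ksp.
For Zn₃(PO₄)₂: [Zn²⁺] = (Ksp/[PO₄³⁻]^2)^(1/3) = 1.04×10⁻¹⁰ mol/L
For ZnS: [Zn²⁺] = (Ksp/[S²⁻]) = 5.60×10⁻²⁴ mol/L
The smaller threshold [Zn²⁺] is reached first, so ZnS precipitates first.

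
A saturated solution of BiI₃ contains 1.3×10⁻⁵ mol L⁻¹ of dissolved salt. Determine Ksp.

BiI₃(s) ⇌ Bi³⁺(aq) + 3 I⁻(aq)
Let s be the molar solubility. Then [Bi³⁺] = s and [I⁻] = 3s.
Ksp = [Bi³⁺][I⁻]^3 = s · (3s)^3 = 27s^4
Ksp = 27 × (1.3×10⁻⁵)^4 = 7.7×10⁻¹⁹

Ksp = 7.7×10⁻¹⁹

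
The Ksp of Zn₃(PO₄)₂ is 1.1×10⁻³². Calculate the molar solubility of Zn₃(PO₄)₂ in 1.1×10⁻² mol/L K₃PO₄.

1.5×10⁻¹⁰ M

Zn₃(PO₄)₂(s) ⇌ 3 Zn²⁺(aq) + 2 PO₄³⁻(aq)
Let s be the solubility of Zn₃(PO₄)₂ here. The common ion gives [PO₄³⁻] ≈ 1.1×10⁻² mol/L, and [Zn²⁺] = 3s.
Ksp = [Zn²⁺]^3[PO₄³⁻]^2 = (3s)^3(1.1×10⁻²)^2
(3s)^3 = 1.1×10⁻³² / (1.1×10⁻²)^2 = 9.1×10⁻²⁹
s = 1.5×10⁻¹⁰ mol/L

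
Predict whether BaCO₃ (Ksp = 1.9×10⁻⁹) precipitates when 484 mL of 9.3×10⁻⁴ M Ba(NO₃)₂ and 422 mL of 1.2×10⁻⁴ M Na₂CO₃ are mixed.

Yes

The combined volume is 906 mL.
[Ba²⁺] = (9.3×10⁻⁴)(484)/906 = 5.0×10⁻⁴ M
[CO₃²⁻] = (1.2×10⁻⁴)(422)/906 = 5.6×10⁻⁵ M
Q = [Ba²⁺][CO₃²⁻] = 2.8×10⁻⁸
Since Q (2.8×10⁻⁸) exceeds Ksp (1.9×10⁻⁹), BaCO₃ will precipitate.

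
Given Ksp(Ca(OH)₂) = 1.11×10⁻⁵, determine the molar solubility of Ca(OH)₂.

Ca(OH)₂(s) ⇌ Ca²⁺(aq) + 2 OH⁻(aq)
Call the molar solubility s, so that [Ca²⁺] = s and [OH⁻] = 2s.
Ksp = [Ca²⁺][OH⁻]^2 = s · (2s)^2 = 4s^3
4s^3 = 1.11×10⁻⁵  ⇒  s^3 = 2.78×10⁻⁶
s = (2.78×10⁻⁶)^(1/3) = 1.41×10⁻² M

1.41×10⁻² M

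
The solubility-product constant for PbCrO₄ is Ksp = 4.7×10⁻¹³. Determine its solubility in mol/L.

6.9×10⁻⁷ M

PbCrO₄(s) ⇌ Pb²⁺(aq) + CrO₄²⁻(aq)
With molar solubility s: [Pb²⁺] = s, [CrO₄²⁻] = s.
Ksp = [Pb²⁺][CrO₄²⁻] = s · s = s^2
s^2 = 4.7×10⁻¹³
s = 6.9×10⁻⁷ mol/L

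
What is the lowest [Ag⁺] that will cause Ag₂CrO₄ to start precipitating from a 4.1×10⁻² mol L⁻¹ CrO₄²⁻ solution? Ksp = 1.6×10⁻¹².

6.2×10⁻⁶ M

Each salt precipitates once Q = Ksp for that salt.
Ag₂CrO₄(s) ⇌ 2 Ag⁺(aq) + CrO₄²⁻(aq)
Ksp = [Ag⁺]^2[CrO₄²⁻] = [Ag⁺]^2(4.1×10⁻²)
[Ag⁺]^2 = 1.6×10⁻¹² / (4.1×10⁻²) = 3.9×10⁻¹¹
[Ag⁺] = 6.2×10⁻⁶ mol L⁻¹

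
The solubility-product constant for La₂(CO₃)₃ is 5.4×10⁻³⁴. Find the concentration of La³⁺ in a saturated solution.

1.7×10⁻⁷ M

La₂(CO₃)₃(s) ⇌ 2 La³⁺(aq) + 3 CO₃²⁻(aq)
For each mole of La₂(CO₃)₃ that dissolves per liter, [La³⁺] = 2s and [CO₃²⁻] = 3s; let s denote this solubility.
Ksp = [La³⁺]^2[CO₃²⁻]^3 = (2s)^2 · (3s)^3 = 108s^5 = 5.4×10⁻³⁴
s = 8.7×10⁻⁸ mol L⁻¹
[La³⁺] = 2s = 1.7×10⁻⁷ mol L⁻¹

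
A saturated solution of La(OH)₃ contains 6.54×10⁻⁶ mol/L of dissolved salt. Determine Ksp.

Ksp = 4.94×10⁻²⁰

La(OH)₃(s) ⇌ La³⁺(aq) + 3 OH⁻(aq)
If s mol/L of La(OH)₃ dissolves, [La³⁺] = s and [OH⁻] = 3s.
Ksp = [La³⁺][OH⁻]^3 = s · (3s)^3 = 27s^4
Ksp = 27 × (6.54×10⁻⁶)^4 = 4.94×10⁻²⁰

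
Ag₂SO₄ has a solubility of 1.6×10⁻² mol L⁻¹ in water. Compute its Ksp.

Ksp = 1.6×10⁻⁵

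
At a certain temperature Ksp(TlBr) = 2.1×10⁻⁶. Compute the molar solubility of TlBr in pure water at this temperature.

TlBr(s) ⇌ Tl⁺(aq) + Br⁻(aq)
For each mole of TlBr that dissolves per liter, [Tl⁺] = s and [Br⁻] = s; let s denote this solubility.
Ksp = [Tl⁺][Br⁻] = s · s = s^2
s^2 = 2.1×10⁻⁶
s = 1.4×10⁻³ mol L⁻¹

1.4×10⁻³ M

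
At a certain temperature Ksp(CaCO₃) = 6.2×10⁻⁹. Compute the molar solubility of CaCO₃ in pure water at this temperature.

7.9×10⁻⁵ M

CaCO₃(s) ⇌ Ca²⁺(aq) + CO₃²⁻(aq)
With molar solubility s: [Ca²⁺] = s, [CO₃²⁻] = s.
Ksp = [Ca²⁺][CO₃²⁻] = s · s = s^2
s^2 = 6.2×10⁻⁹
s = (6.2×10⁻⁹)^(1/2) = 7.9×10⁻⁵ M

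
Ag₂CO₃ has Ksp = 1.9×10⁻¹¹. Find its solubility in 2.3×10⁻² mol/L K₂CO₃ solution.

1.4×10⁻⁵ M

Ag₂CO₃(s) ⇌ 2 Ag⁺(aq) + CO₃²⁻(aq)
With CO₃²⁻ already at 2.3×10⁻² mol/L and s small, take [CO₃²⁻] ≈ 2.3×10⁻² mol/L and [Ag⁺] = 2s.
Ksp = [Ag⁺]^2[CO₃²⁻] = (2s)^2(2.3×10⁻²)
(2s)^2 = 1.9×10⁻¹¹ / (2.3×10⁻²) = 8.3×10⁻¹⁰
s = 1.4×10⁻⁵ mol/L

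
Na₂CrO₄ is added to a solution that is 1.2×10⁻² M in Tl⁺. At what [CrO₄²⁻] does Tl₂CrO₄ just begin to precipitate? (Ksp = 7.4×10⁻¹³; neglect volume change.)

5.1×10⁻⁹ M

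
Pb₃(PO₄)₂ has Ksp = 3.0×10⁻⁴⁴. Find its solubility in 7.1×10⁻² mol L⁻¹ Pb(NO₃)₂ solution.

4.6×10⁻²¹ M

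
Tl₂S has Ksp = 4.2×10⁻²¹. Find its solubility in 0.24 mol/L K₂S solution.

Tl₂S(s) ⇌ 2 Tl⁺(aq) + S²⁻(aq)
S²⁻ is already present at 0.24 mol/L. If s mol/L of Tl₂S dissolves, [Tl⁺] = 2s while [S²⁻] ≈ 0.24 mol/L.
Ksp = [Tl⁺]^2[S²⁻] = (2s)^2(0.24)
(2s)^2 = 4.2×10⁻²¹ / (0.24) = 1.8×10⁻²⁰
s = 6.6×10⁻¹¹ mol/L

6.6×10⁻¹¹ M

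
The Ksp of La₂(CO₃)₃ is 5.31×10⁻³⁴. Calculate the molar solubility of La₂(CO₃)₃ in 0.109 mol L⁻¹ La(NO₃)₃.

1.18×10⁻¹¹ M

La₂(CO₃)₃(s) ⇌ 2 La³⁺(aq) + 3 CO₃²⁻(aq)
La³⁺ is already present at 0.109 mol L⁻¹. If s mol/L of La₂(CO₃)₃ dissolves, [CO₃²⁻] = 3s while [La³⁺] ≈ 0.109 mol L⁻¹.
Ksp = [La³⁺]^2[CO₃²⁻]^3 = (0.109)^2(3s)^3
(3s)^3 = 5.31×10⁻³⁴ / (0.109)^2 = 4.47×10⁻³²
s = 1.18×10⁻¹¹ mol L⁻¹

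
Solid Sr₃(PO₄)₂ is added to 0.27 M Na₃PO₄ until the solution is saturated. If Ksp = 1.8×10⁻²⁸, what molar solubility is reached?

Sr₃(PO₄)₂(s) ⇌ 3 Sr²⁺(aq) + 2 PO₄³⁻(aq)
Let s be the solubility of Sr₃(PO₄)₂ here. The common ion gives [PO₄³⁻] ≈ 0.27 M, and [Sr²⁺] = 3s.
Ksp = [Sr²⁺]^3[PO₄³⁻]^2 = (3s)^3(0.27)^2
(3s)^3 = 1.8×10⁻²⁸ / (0.27)^2 = 2.5×10⁻²⁷
s = 4.5×10⁻¹⁰ M

4.5×10⁻¹⁰ M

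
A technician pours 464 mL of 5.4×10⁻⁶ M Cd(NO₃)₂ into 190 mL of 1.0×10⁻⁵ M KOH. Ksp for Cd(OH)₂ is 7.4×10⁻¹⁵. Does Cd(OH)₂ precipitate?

No

The combined volume is 654 mL.
[Cd²⁺] = (5.4×10⁻⁶)(464)/654 = 3.8×10⁻⁶ M
[OH⁻] = (1.0×10⁻⁵)(190)/654 = 2.9×10⁻⁶ M
Q = [Cd²⁺][OH⁻]^2 = 3.2×10⁻¹⁷
Since Q (3.2×10⁻¹⁷) is less than Ksp (7.4×10⁻¹⁵), no Cd(OH)₂ precipitates.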